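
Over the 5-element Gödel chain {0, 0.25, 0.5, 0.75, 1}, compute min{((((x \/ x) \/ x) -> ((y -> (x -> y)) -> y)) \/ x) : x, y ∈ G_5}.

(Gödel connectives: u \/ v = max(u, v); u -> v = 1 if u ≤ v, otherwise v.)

The minimum is attained at x = 0.25, y = 0:
  (x \/ x) = max(0.25, 0.25) = 0.25
  ((x \/ x) \/ x) = max(0.25, 0.25) = 0.25
  (x -> y): 0.25 > 0, so result = 0
  (y -> (x -> y)): 0 ≤ 0, so result = 1
  ((y -> (x -> y)) -> y): 1 > 0, so result = 0
  (((x \/ x) \/ x) -> ((y -> (x -> y)) -> y)): 0.25 > 0, so result = 0
  ((((x \/ x) \/ x) -> ((y -> (x -> y)) -> y)) \/ x) = max(0, 0.25) = 0.25
Checking all 25 assignments confirms none give a value below 0.25.

0.25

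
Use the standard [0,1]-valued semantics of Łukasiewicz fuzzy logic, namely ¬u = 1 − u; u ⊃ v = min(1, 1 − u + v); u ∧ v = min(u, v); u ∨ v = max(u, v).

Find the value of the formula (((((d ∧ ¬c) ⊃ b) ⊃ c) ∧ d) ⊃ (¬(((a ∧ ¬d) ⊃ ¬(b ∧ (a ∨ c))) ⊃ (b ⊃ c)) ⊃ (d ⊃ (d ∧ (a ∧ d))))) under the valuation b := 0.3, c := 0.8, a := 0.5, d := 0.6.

¬c: Łukasiewicz ¬ gives 1 − 0.8 = 0.2
(d ∧ ¬c) = min(0.6, 0.2) = 0.2
((d ∧ ¬c) ⊃ b): min(1, 1 − 0.2 + 0.3) = 1
(((d ∧ ¬c) ⊃ b) ⊃ c): min(1, 1 − 1 + 0.8) = 0.8
((((d ∧ ¬c) ⊃ b) ⊃ c) ∧ d) = min(0.8, 0.6) = 0.6
¬d: Łukasiewicz ¬ gives 1 − 0.6 = 0.4
(a ∧ ¬d) = min(0.5, 0.4) = 0.4
(a ∨ c) = max(0.5, 0.8) = 0.8
(b ∧ (a ∨ c)) = min(0.3, 0.8) = 0.3
¬(b ∧ (a ∨ c)): Łukasiewicz ¬ gives 1 − 0.3 = 0.7
((a ∧ ¬d) ⊃ ¬(b ∧ (a ∨ c))): min(1, 1 − 0.4 + 0.7) = 1
(b ⊃ c): min(1, 1 − 0.3 + 0.8) = 1
(((a ∧ ¬d) ⊃ ¬(b ∧ (a ∨ c))) ⊃ (b ⊃ c)): min(1, 1 − 1 + 1) = 1
¬(((a ∧ ¬d) ⊃ ¬(b ∧ (a ∨ c))) ⊃ (b ⊃ c)): Łukasiewicz ¬ gives 1 − 1 = 0
(a ∧ d) = min(0.5, 0.6) = 0.5
(d ∧ (a ∧ d)) = min(0.6, 0.5) = 0.5
(d ⊃ (d ∧ (a ∧ d))): min(1, 1 − 0.6 + 0.5) = 0.9
(¬(((a ∧ ¬d) ⊃ ¬(b ∧ (a ∨ c))) ⊃ (b ⊃ c)) ⊃ (d ⊃ (d ∧ (a ∧ d)))): min(1, 1 − 0 + 0.9) = 1
(((((d ∧ ¬c) ⊃ b) ⊃ c) ∧ d) ⊃ (¬(((a ∧ ¬d) ⊃ ¬(b ∧ (a ∨ c))) ⊃ (b ⊃ c)) ⊃ (d ⊃ (d ∧ (a ∧ d))))): min(1, 1 − 0.6 + 1) = 1

1.00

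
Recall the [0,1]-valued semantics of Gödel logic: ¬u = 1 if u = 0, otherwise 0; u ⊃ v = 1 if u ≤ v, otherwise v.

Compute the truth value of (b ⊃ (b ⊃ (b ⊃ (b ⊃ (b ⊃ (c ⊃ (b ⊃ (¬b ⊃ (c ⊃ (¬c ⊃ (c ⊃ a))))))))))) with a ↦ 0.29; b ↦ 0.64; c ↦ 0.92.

1.00

¬b: Gödel ¬ of 0.64 = 0 (operand ≠ 0)
¬c: Gödel ¬ of 0.92 = 0 (operand ≠ 0)
(c ⊃ a): 0.92 > 0.29, so result = 0.29
(¬c ⊃ (c ⊃ a)): 0 ≤ 0.29, so result = 1
(c ⊃ (¬c ⊃ (c ⊃ a))): 0.92 ≤ 1, so result = 1
(¬b ⊃ (c ⊃ (¬c ⊃ (c ⊃ a)))): 0 ≤ 1, so result = 1
(b ⊃ (¬b ⊃ (c ⊃ (¬c ⊃ (c ⊃ a))))): 0.64 ≤ 1, so result = 1
(c ⊃ (b ⊃ (¬b ⊃ (c ⊃ (¬c ⊃ (c ⊃ a)))))): 0.92 ≤ 1, so result = 1
(b ⊃ (c ⊃ (b ⊃ (¬b ⊃ (c ⊃ (¬c ⊃ (c ⊃ a))))))): 0.64 ≤ 1, so result = 1
(b ⊃ (b ⊃ (c ⊃ (b ⊃ (¬b ⊃ (c ⊃ (¬c ⊃ (c ⊃ a)))))))): 0.64 ≤ 1, so result = 1
(b ⊃ (b ⊃ (b ⊃ (c ⊃ (b ⊃ (¬b ⊃ (c ⊃ (¬c ⊃ (c ⊃ a))))))))): 0.64 ≤ 1, so result = 1
(b ⊃ (b ⊃ (b ⊃ (b ⊃ (c ⊃ (b ⊃ (¬b ⊃ (c ⊃ (¬c ⊃ (c ⊃ a)))))))))): 0.64 ≤ 1, so result = 1
(b ⊃ (b ⊃ (b ⊃ (b ⊃ (b ⊃ (c ⊃ (b ⊃ (¬b ⊃ (c ⊃ (¬c ⊃ (c ⊃ a))))))))))): 0.64 ≤ 1, so result = 1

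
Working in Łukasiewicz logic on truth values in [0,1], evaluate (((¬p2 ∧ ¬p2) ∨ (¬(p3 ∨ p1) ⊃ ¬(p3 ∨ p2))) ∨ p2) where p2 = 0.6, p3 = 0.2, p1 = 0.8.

¬p2: Łukasiewicz ¬ gives 1 − 0.6 = 0.4
¬p2: Łukasiewicz ¬ gives 1 − 0.6 = 0.4
(¬p2 ∧ ¬p2) = min(0.4, 0.4) = 0.4
(p3 ∨ p1) = max(0.2, 0.8) = 0.8
¬(p3 ∨ p1): Łukasiewicz ¬ gives 1 − 0.8 = 0.2
(p3 ∨ p2) = max(0.2, 0.6) = 0.6
¬(p3 ∨ p2): Łukasiewicz ¬ gives 1 − 0.6 = 0.4
(¬(p3 ∨ p1) ⊃ ¬(p3 ∨ p2)): min(1, 1 − 0.2 + 0.4) = 1
((¬p2 ∧ ¬p2) ∨ (¬(p3 ∨ p1) ⊃ ¬(p3 ∨ p2))) = max(0.4, 1) = 1
(((¬p2 ∧ ¬p2) ∨ (¬(p3 ∨ p1) ⊃ ¬(p3 ∨ p2))) ∨ p2) = max(1, 0.6) = 1

1.00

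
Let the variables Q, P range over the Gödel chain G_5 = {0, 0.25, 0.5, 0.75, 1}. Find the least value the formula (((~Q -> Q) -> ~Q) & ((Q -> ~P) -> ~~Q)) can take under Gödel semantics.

The minimum is attained at Q = 0, P = 0:
  ~Q: Gödel ¬ of 0 = 1 (operand is 0)
  (~Q -> Q): 1 > 0, so result = 0
  ~Q: Gödel ¬ of 0 = 1 (operand is 0)
  ((~Q -> Q) -> ~Q): 0 ≤ 1, so result = 1
  ~P: Gödel ¬ of 0 = 1 (operand is 0)
  (Q -> ~P): 0 ≤ 1, so result = 1
  ~Q: Gödel ¬ of 0 = 1 (operand is 0)
  ~~Q: Gödel ¬ of 1 = 0 (operand ≠ 0)
  ((Q -> ~P) -> ~~Q): 1 > 0, so result = 0
  (((~Q -> Q) -> ~Q) & ((Q -> ~P) -> ~~Q)) = min(1, 0) = 0
Checking all 25 assignments confirms none give a value below 0.00.

0.00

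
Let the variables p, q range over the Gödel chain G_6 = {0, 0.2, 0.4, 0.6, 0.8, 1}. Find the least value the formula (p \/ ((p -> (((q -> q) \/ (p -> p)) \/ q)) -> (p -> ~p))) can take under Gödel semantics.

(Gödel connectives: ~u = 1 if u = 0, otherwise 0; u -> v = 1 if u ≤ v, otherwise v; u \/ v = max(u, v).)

0.20

The minimum is attained at p = 0.2, q = 0:
  (q -> q): 0 ≤ 0, so result = 1
  (p -> p): 0.2 ≤ 0.2, so result = 1
  ((q -> q) \/ (p -> p)) = max(1, 1) = 1
  (((q -> q) \/ (p -> p)) \/ q) = max(1, 0) = 1
  (p -> (((q -> q) \/ (p -> p)) \/ q)): 0.2 ≤ 1, so result = 1
  ~p: Gödel ¬ of 0.2 = 0 (operand ≠ 0)
  (p -> ~p): 0.2 > 0, so result = 0
  ((p -> (((q -> q) \/ (p -> p)) \/ q)) -> (p -> ~p)): 1 > 0, so result = 0
  (p \/ ((p -> (((q -> q) \/ (p -> p)) \/ q)) -> (p -> ~p))) = max(0.2, 0) = 0.2
Checking all 36 assignments confirms none give a value below 0.20.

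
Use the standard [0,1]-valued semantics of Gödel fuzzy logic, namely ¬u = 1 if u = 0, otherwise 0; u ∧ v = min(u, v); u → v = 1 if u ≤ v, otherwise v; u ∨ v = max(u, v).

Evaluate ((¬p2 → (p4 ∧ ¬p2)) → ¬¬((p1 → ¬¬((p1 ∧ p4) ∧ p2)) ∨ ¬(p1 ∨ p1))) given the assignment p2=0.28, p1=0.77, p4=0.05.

1.00

¬p2: Gödel ¬ of 0.28 = 0 (operand ≠ 0)
¬p2: Gödel ¬ of 0.28 = 0 (operand ≠ 0)
(p4 ∧ ¬p2) = min(0.05, 0) = 0
(¬p2 → (p4 ∧ ¬p2)): 0 ≤ 0, so result = 1
(p1 ∧ p4) = min(0.77, 0.05) = 0.05
((p1 ∧ p4) ∧ p2) = min(0.05, 0.28) = 0.05
¬((p1 ∧ p4) ∧ p2): Gödel ¬ of 0.05 = 0 (operand ≠ 0)
¬¬((p1 ∧ p4) ∧ p2): Gödel ¬ of 0 = 1 (operand is 0)
(p1 → ¬¬((p1 ∧ p4) ∧ p2)): 0.77 ≤ 1, so result = 1
(p1 ∨ p1) = max(0.77, 0.77) = 0.77
¬(p1 ∨ p1): Gödel ¬ of 0.77 = 0 (operand ≠ 0)
((p1 → ¬¬((p1 ∧ p4) ∧ p2)) ∨ ¬(p1 ∨ p1)) = max(1, 0) = 1
¬((p1 → ¬¬((p1 ∧ p4) ∧ p2)) ∨ ¬(p1 ∨ p1)): Gödel ¬ of 1 = 0 (operand ≠ 0)
¬¬((p1 → ¬¬((p1 ∧ p4) ∧ p2)) ∨ ¬(p1 ∨ p1)): Gödel ¬ of 0 = 1 (operand is 0)
((¬p2 → (p4 ∧ ¬p2)) → ¬¬((p1 → ¬¬((p1 ∧ p4) ∧ p2)) ∨ ¬(p1 ∨ p1))): 1 ≤ 1, so result = 1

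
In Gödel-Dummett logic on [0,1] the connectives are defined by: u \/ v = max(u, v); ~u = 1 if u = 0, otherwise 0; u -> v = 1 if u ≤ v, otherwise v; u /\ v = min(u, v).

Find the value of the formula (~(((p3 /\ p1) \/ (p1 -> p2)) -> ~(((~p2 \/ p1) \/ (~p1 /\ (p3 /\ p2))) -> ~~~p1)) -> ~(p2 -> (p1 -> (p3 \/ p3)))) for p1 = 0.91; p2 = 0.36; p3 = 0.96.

1.00

(p3 /\ p1) = min(0.96, 0.91) = 0.91
(p1 -> p2): 0.91 > 0.36, so result = 0.36
((p3 /\ p1) \/ (p1 -> p2)) = max(0.91, 0.36) = 0.91
~p2: Gödel ¬ of 0.36 = 0 (operand ≠ 0)
(~p2 \/ p1) = max(0, 0.91) = 0.91
~p1: Gödel ¬ of 0.91 = 0 (operand ≠ 0)
(p3 /\ p2) = min(0.96, 0.36) = 0.36
(~p1 /\ (p3 /\ p2)) = min(0, 0.36) = 0
((~p2 \/ p1) \/ (~p1 /\ (p3 /\ p2))) = max(0.91, 0) = 0.91
~p1: Gödel ¬ of 0.91 = 0 (operand ≠ 0)
~~p1: Gödel ¬ of 0 = 1 (operand is 0)
~~~p1: Gödel ¬ of 1 = 0 (operand ≠ 0)
(((~p2 \/ p1) \/ (~p1 /\ (p3 /\ p2))) -> ~~~p1): 0.91 > 0, so result = 0
~(((~p2 \/ p1) \/ (~p1 /\ (p3 /\ p2))) -> ~~~p1): Gödel ¬ of 0 = 1 (operand is 0)
(((p3 /\ p1) \/ (p1 -> p2)) -> ~(((~p2 \/ p1) \/ (~p1 /\ (p3 /\ p2))) -> ~~~p1)): 0.91 ≤ 1, so result = 1
~(((p3 /\ p1) \/ (p1 -> p2)) -> ~(((~p2 \/ p1) \/ (~p1 /\ (p3 /\ p2))) -> ~~~p1)): Gödel ¬ of 1 = 0 (operand ≠ 0)
(p3 \/ p3) = max(0.96, 0.96) = 0.96
(p1 -> (p3 \/ p3)): 0.91 ≤ 0.96, so result = 1
(p2 -> (p1 -> (p3 \/ p3))): 0.36 ≤ 1, so result = 1
~(p2 -> (p1 -> (p3 \/ p3))): Gödel ¬ of 1 = 0 (operand ≠ 0)
(~(((p3 /\ p1) \/ (p1 -> p2)) -> ~(((~p2 \/ p1) \/ (~p1 /\ (p3 /\ p2))) -> ~~~p1)) -> ~(p2 -> (p1 -> (p3 \/ p3)))): 0 ≤ 0, so result = 1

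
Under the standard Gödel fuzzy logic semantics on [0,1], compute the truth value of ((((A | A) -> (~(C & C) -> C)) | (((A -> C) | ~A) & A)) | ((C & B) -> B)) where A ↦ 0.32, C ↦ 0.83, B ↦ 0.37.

(A | A) = max(0.32, 0.32) = 0.32
(C & C) = min(0.83, 0.83) = 0.83
~(C & C): Gödel ¬ of 0.83 = 0 (operand ≠ 0)
(~(C & C) -> C): 0 ≤ 0.83, so result = 1
((A | A) -> (~(C & C) -> C)): 0.32 ≤ 1, so result = 1
(A -> C): 0.32 ≤ 0.83, so result = 1
~A: Gödel ¬ of 0.32 = 0 (operand ≠ 0)
((A -> C) | ~A) = max(1, 0) = 1
(((A -> C) | ~A) & A) = min(1, 0.32) = 0.32
(((A | A) -> (~(C & C) -> C)) | (((A -> C) | ~A) & A)) = max(1, 0.32) = 1
(C & B) = min(0.83, 0.37) = 0.37
((C & B) -> B): 0.37 ≤ 0.37, so result = 1
((((A | A) -> (~(C & C) -> C)) | (((A -> C) | ~A) & A)) | ((C & B) -> B)) = max(1, 1) = 1

1.00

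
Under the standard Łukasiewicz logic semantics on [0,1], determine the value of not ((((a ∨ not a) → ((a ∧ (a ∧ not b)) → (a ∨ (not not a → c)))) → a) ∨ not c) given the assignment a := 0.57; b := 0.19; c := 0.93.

not a: Łukasiewicz ¬ gives 1 − 0.57 = 0.43
(a ∨ not a) = max(0.57, 0.43) = 0.57
not b: Łukasiewicz ¬ gives 1 − 0.19 = 0.81
(a ∧ not b) = min(0.57, 0.81) = 0.57
(a ∧ (a ∧ not b)) = min(0.57, 0.57) = 0.57
not a: Łukasiewicz ¬ gives 1 − 0.57 = 0.43
not not a: Łukasiewicz ¬ gives 1 − 0.43 = 0.57
(not not a → c): min(1, 1 − 0.57 + 0.93) = 1
(a ∨ (not not a → c)) = max(0.57, 1) = 1
((a ∧ (a ∧ not b)) → (a ∨ (not not a → c))): min(1, 1 − 0.57 + 1) = 1
((a ∨ not a) → ((a ∧ (a ∧ not b)) → (a ∨ (not not a → c)))): min(1, 1 − 0.57 + 1) = 1
(((a ∨ not a) → ((a ∧ (a ∧ not b)) → (a ∨ (not not a → c)))) → a): min(1, 1 − 1 + 0.57) = 0.57
not c: Łukasiewicz ¬ gives 1 − 0.93 = 0.07
((((a ∨ not a) → ((a ∧ (a ∧ not b)) → (a ∨ (not not a → c)))) → a) ∨ not c) = max(0.57, 0.07) = 0.57
not ((((a ∨ not a) → ((a ∧ (a ∧ not b)) → (a ∨ (not not a → c)))) → a) ∨ not c): Łukasiewicz ¬ gives 1 − 0.57 = 0.43

0.43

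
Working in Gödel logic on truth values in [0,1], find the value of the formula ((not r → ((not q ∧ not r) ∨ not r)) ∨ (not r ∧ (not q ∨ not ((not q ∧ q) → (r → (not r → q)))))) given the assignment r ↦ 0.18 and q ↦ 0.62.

not r: Gödel ¬ of 0.18 = 0 (operand ≠ 0)
not q: Gödel ¬ of 0.62 = 0 (operand ≠ 0)
not r: Gödel ¬ of 0.18 = 0 (operand ≠ 0)
(not q ∧ not r) = min(0, 0) = 0
not r: Gödel ¬ of 0.18 = 0 (operand ≠ 0)
((not q ∧ not r) ∨ not r) = max(0, 0) = 0
(not r → ((not q ∧ not r) ∨ not r)): 0 ≤ 0, so result = 1
not r: Gödel ¬ of 0.18 = 0 (operand ≠ 0)
not q: Gödel ¬ of 0.62 = 0 (operand ≠ 0)
not q: Gödel ¬ of 0.62 = 0 (operand ≠ 0)
(not q ∧ q) = min(0, 0.62) = 0
not r: Gödel ¬ of 0.18 = 0 (operand ≠ 0)
(not r → q): 0 ≤ 0.62, so result = 1
(r → (not r → q)): 0.18 ≤ 1, so result = 1
((not q ∧ q) → (r → (not r → q))): 0 ≤ 1, so result = 1
not ((not q ∧ q) → (r → (not r → q))): Gödel ¬ of 1 = 0 (operand ≠ 0)
(not q ∨ not ((not q ∧ q) → (r → (not r → q)))) = max(0, 0) = 0
(not r ∧ (not q ∨ not ((not q ∧ q) → (r → (not r → q))))) = min(0, 0) = 0
((not r → ((not q ∧ not r) ∨ not r)) ∨ (not r ∧ (not q ∨ not ((not q ∧ q) → (r → (not r → q)))))) = max(1, 0) = 1

1.00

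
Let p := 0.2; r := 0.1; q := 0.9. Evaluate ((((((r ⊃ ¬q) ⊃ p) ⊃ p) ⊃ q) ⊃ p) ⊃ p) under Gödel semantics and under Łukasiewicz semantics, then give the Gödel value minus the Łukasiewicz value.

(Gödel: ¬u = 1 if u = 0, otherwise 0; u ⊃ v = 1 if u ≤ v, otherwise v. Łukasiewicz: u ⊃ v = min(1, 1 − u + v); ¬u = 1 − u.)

Gödel evaluation:
  ¬q: Gödel ¬ of 0.9 = 0 (operand ≠ 0)
  (r ⊃ ¬q): 0.1 > 0, so result = 0
  ((r ⊃ ¬q) ⊃ p): 0 ≤ 0.2, so result = 1
  (((r ⊃ ¬q) ⊃ p) ⊃ p): 1 > 0.2, so result = 0.2
  ((((r ⊃ ¬q) ⊃ p) ⊃ p) ⊃ q): 0.2 ≤ 0.9, so result = 1
  (((((r ⊃ ¬q) ⊃ p) ⊃ p) ⊃ q) ⊃ p): 1 > 0.2, so result = 0.2
  ((((((r ⊃ ¬q) ⊃ p) ⊃ p) ⊃ q) ⊃ p) ⊃ p): 0.2 ≤ 0.2, so result = 1
  Gödel value = 1
Łukasiewicz evaluation:
  ¬q: Łukasiewicz ¬ gives 1 − 0.9 = 0.1
  (r ⊃ ¬q): min(1, 1 − 0.1 + 0.1) = 1
  ((r ⊃ ¬q) ⊃ p): min(1, 1 − 1 + 0.2) = 0.2
  (((r ⊃ ¬q) ⊃ p) ⊃ p): min(1, 1 − 0.2 + 0.2) = 1
  ((((r ⊃ ¬q) ⊃ p) ⊃ p) ⊃ q): min(1, 1 − 1 + 0.9) = 0.9
  (((((r ⊃ ¬q) ⊃ p) ⊃ p) ⊃ q) ⊃ p): min(1, 1 − 0.9 + 0.2) = 0.3
  ((((((r ⊃ ¬q) ⊃ p) ⊃ p) ⊃ q) ⊃ p) ⊃ p): min(1, 1 − 0.3 + 0.2) = 0.9
  Łukasiewicz value = 0.9
Difference: 1 − 0.9 = 0.10

0.10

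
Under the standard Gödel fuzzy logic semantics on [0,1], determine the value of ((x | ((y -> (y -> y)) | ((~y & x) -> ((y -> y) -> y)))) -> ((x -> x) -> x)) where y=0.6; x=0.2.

0.20

(y -> y): 0.6 ≤ 0.6, so result = 1
(y -> (y -> y)): 0.6 ≤ 1, so result = 1
~y: Gödel ¬ of 0.6 = 0 (operand ≠ 0)
(~y & x) = min(0, 0.2) = 0
(y -> y): 0.6 ≤ 0.6, so result = 1
((y -> y) -> y): 1 > 0.6, so result = 0.6
((~y & x) -> ((y -> y) -> y)): 0 ≤ 0.6, so result = 1
((y -> (y -> y)) | ((~y & x) -> ((y -> y) -> y))) = max(1, 1) = 1
(x | ((y -> (y -> y)) | ((~y & x) -> ((y -> y) -> y)))) = max(0.2, 1) = 1
(x -> x): 0.2 ≤ 0.2, so result = 1
((x -> x) -> x): 1 > 0.2, so result = 0.2
((x | ((y -> (y -> y)) | ((~y & x) -> ((y -> y) -> y)))) -> ((x -> x) -> x)): 1 > 0.2, so result = 0.2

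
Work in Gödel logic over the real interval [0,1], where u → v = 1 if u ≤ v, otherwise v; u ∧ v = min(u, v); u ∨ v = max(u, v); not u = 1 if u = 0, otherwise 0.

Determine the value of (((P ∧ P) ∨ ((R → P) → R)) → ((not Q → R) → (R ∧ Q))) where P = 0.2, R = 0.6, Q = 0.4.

0.40

(P ∧ P) = min(0.2, 0.2) = 0.2
(R → P): 0.6 > 0.2, so result = 0.2
((R → P) → R): 0.2 ≤ 0.6, so result = 1
((P ∧ P) ∨ ((R → P) → R)) = max(0.2, 1) = 1
not Q: Gödel ¬ of 0.4 = 0 (operand ≠ 0)
(not Q → R): 0 ≤ 0.6, so result = 1
(R ∧ Q) = min(0.6, 0.4) = 0.4
((not Q → R) → (R ∧ Q)): 1 > 0.4, so result = 0.4
(((P ∧ P) ∨ ((R → P) → R)) → ((not Q → R) → (R ∧ Q))): 1 > 0.4, so result = 0.4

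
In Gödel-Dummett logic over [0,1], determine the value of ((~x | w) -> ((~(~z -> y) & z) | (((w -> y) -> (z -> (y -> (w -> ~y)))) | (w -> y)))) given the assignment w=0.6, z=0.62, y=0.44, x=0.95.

0.44

~x: Gödel ¬ of 0.95 = 0 (operand ≠ 0)
(~x | w) = max(0, 0.6) = 0.6
~z: Gödel ¬ of 0.62 = 0 (operand ≠ 0)
(~z -> y): 0 ≤ 0.44, so result = 1
~(~z -> y): Gödel ¬ of 1 = 0 (operand ≠ 0)
(~(~z -> y) & z) = min(0, 0.62) = 0
(w -> y): 0.6 > 0.44, so result = 0.44
~y: Gödel ¬ of 0.44 = 0 (operand ≠ 0)
(w -> ~y): 0.6 > 0, so result = 0
(y -> (w -> ~y)): 0.44 > 0, so result = 0
(z -> (y -> (w -> ~y))): 0.62 > 0, so result = 0
((w -> y) -> (z -> (y -> (w -> ~y)))): 0.44 > 0, so result = 0
(w -> y): 0.6 > 0.44, so result = 0.44
(((w -> y) -> (z -> (y -> (w -> ~y)))) | (w -> y)) = max(0, 0.44) = 0.44
((~(~z -> y) & z) | (((w -> y) -> (z -> (y -> (w -> ~y)))) | (w -> y))) = max(0, 0.44) = 0.44
((~x | w) -> ((~(~z -> y) & z) | (((w -> y) -> (z -> (y -> (w -> ~y)))) | (w -> y)))): 0.6 > 0.44, so result = 0.44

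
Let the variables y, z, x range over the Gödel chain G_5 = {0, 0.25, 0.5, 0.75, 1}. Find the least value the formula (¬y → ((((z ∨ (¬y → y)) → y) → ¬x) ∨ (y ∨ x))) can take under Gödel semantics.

0.25

The minimum is attained at y = 0, z = 0, x = 0.25:
  ¬y: Gödel ¬ of 0 = 1 (operand is 0)
  ¬y: Gödel ¬ of 0 = 1 (operand is 0)
  (¬y → y): 1 > 0, so result = 0
  (z ∨ (¬y → y)) = max(0, 0) = 0
  ((z ∨ (¬y → y)) → y): 0 ≤ 0, so result = 1
  ¬x: Gödel ¬ of 0.25 = 0 (operand ≠ 0)
  (((z ∨ (¬y → y)) → y) → ¬x): 1 > 0, so result = 0
  (y ∨ x) = max(0, 0.25) = 0.25
  ((((z ∨ (¬y → y)) → y) → ¬x) ∨ (y ∨ x)) = max(0, 0.25) = 0.25
  (¬y → ((((z ∨ (¬y → y)) → y) → ¬x) ∨ (y ∨ x))): 1 > 0.25, so result = 0.25
Checking all 125 assignments confirms none give a value below 0.25.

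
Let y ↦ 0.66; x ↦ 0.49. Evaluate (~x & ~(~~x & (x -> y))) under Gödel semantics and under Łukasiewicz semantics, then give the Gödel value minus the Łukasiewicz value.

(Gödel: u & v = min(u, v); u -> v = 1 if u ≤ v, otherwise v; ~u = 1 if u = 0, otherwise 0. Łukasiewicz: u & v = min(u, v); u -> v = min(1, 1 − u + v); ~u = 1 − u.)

-0.51

Gödel evaluation:
  ~x: Gödel ¬ of 0.49 = 0 (operand ≠ 0)
  ~x: Gödel ¬ of 0.49 = 0 (operand ≠ 0)
  ~~x: Gödel ¬ of 0 = 1 (operand is 0)
  (x -> y): 0.49 ≤ 0.66, so result = 1
  (~~x & (x -> y)) = min(1, 1) = 1
  ~(~~x & (x -> y)): Gödel ¬ of 1 = 0 (operand ≠ 0)
  (~x & ~(~~x & (x -> y))) = min(0, 0) = 0
  Gödel value = 0
Łukasiewicz evaluation:
  ~x: Łukasiewicz ¬ gives 1 − 0.49 = 0.51
  ~x: Łukasiewicz ¬ gives 1 − 0.49 = 0.51
  ~~x: Łukasiewicz ¬ gives 1 − 0.51 = 0.49
  (x -> y): min(1, 1 − 0.49 + 0.66) = 1
  (~~x & (x -> y)) = min(0.49, 1) = 0.49
  ~(~~x & (x -> y)): Łukasiewicz ¬ gives 1 − 0.49 = 0.51
  (~x & ~(~~x & (x -> y))) = min(0.51, 0.51) = 0.51
  Łukasiewicz value = 0.51
Difference: 0 − 0.51 = -0.51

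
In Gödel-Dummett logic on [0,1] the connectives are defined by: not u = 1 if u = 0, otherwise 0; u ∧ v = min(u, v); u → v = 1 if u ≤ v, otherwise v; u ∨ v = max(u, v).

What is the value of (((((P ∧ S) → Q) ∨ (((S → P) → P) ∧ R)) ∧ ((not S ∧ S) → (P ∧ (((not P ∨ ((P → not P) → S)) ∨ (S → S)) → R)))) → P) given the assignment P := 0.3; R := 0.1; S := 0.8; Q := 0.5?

0.30

(P ∧ S) = min(0.3, 0.8) = 0.3
((P ∧ S) → Q): 0.3 ≤ 0.5, so result = 1
(S → P): 0.8 > 0.3, so result = 0.3
((S → P) → P): 0.3 ≤ 0.3, so result = 1
(((S → P) → P) ∧ R) = min(1, 0.1) = 0.1
(((P ∧ S) → Q) ∨ (((S → P) → P) ∧ R)) = max(1, 0.1) = 1
not S: Gödel ¬ of 0.8 = 0 (operand ≠ 0)
(not S ∧ S) = min(0, 0.8) = 0
not P: Gödel ¬ of 0.3 = 0 (operand ≠ 0)
not P: Gödel ¬ of 0.3 = 0 (operand ≠ 0)
(P → not P): 0.3 > 0, so result = 0
((P → not P) → S): 0 ≤ 0.8, so result = 1
(not P ∨ ((P → not P) → S)) = max(0, 1) = 1
(S → S): 0.8 ≤ 0.8, so result = 1
((not P ∨ ((P → not P) → S)) ∨ (S → S)) = max(1, 1) = 1
(((not P ∨ ((P → not P) → S)) ∨ (S → S)) → R): 1 > 0.1, so result = 0.1
(P ∧ (((not P ∨ ((P → not P) → S)) ∨ (S → S)) → R)) = min(0.3, 0.1) = 0.1
((not S ∧ S) → (P ∧ (((not P ∨ ((P → not P) → S)) ∨ (S → S)) → R))): 0 ≤ 0.1, so result = 1
((((P ∧ S) → Q) ∨ (((S → P) → P) ∧ R)) ∧ ((not S ∧ S) → (P ∧ (((not P ∨ ((P → not P) → S)) ∨ (S → S)) → R)))) = min(1, 1) = 1
(((((P ∧ S) → Q) ∨ (((S → P) → P) ∧ R)) ∧ ((not S ∧ S) → (P ∧ (((not P ∨ ((P → not P) → S)) ∨ (S → S)) → R)))) → P): 1 > 0.3, so result = 0.3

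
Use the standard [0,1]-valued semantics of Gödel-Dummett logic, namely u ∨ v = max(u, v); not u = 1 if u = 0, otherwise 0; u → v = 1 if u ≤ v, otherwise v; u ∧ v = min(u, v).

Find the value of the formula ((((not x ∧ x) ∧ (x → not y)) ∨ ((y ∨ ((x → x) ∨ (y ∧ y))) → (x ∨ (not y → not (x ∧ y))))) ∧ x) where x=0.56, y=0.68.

0.56

not x: Gödel ¬ of 0.56 = 0 (operand ≠ 0)
(not x ∧ x) = min(0, 0.56) = 0
not y: Gödel ¬ of 0.68 = 0 (operand ≠ 0)
(x → not y): 0.56 > 0, so result = 0
((not x ∧ x) ∧ (x → not y)) = min(0, 0) = 0
(x → x): 0.56 ≤ 0.56, so result = 1
(y ∧ y) = min(0.68, 0.68) = 0.68
((x → x) ∨ (y ∧ y)) = max(1, 0.68) = 1
(y ∨ ((x → x) ∨ (y ∧ y))) = max(0.68, 1) = 1
not y: Gödel ¬ of 0.68 = 0 (operand ≠ 0)
(x ∧ y) = min(0.56, 0.68) = 0.56
not (x ∧ y): Gödel ¬ of 0.56 = 0 (operand ≠ 0)
(not y → not (x ∧ y)): 0 ≤ 0, so result = 1
(x ∨ (not y → not (x ∧ y))) = max(0.56, 1) = 1
((y ∨ ((x → x) ∨ (y ∧ y))) → (x ∨ (not y → not (x ∧ y)))): 1 ≤ 1, so result = 1
(((not x ∧ x) ∧ (x → not y)) ∨ ((y ∨ ((x → x) ∨ (y ∧ y))) → (x ∨ (not y → not (x ∧ y))))) = max(0, 1) = 1
((((not x ∧ x) ∧ (x → not y)) ∨ ((y ∨ ((x → x) ∨ (y ∧ y))) → (x ∨ (not y → not (x ∧ y))))) ∧ x) = min(1, 0.56) = 0.56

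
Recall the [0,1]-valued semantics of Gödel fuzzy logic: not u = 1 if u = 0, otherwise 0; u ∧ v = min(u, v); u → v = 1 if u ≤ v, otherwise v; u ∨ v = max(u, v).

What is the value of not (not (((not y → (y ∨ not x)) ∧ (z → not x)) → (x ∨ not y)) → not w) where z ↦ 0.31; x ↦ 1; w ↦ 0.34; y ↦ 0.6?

0.00

not y: Gödel ¬ of 0.6 = 0 (operand ≠ 0)
not x: Gödel ¬ of 1 = 0 (operand ≠ 0)
(y ∨ not x) = max(0.6, 0) = 0.6
(not y → (y ∨ not x)): 0 ≤ 0.6, so result = 1
not x: Gödel ¬ of 1 = 0 (operand ≠ 0)
(z → not x): 0.31 > 0, so result = 0
((not y → (y ∨ not x)) ∧ (z → not x)) = min(1, 0) = 0
not y: Gödel ¬ of 0.6 = 0 (operand ≠ 0)
(x ∨ not y) = max(1, 0) = 1
(((not y → (y ∨ not x)) ∧ (z → not x)) → (x ∨ not y)): 0 ≤ 1, so result = 1
not (((not y → (y ∨ not x)) ∧ (z → not x)) → (x ∨ not y)): Gödel ¬ of 1 = 0 (operand ≠ 0)
not w: Gödel ¬ of 0.34 = 0 (operand ≠ 0)
(not (((not y → (y ∨ not x)) ∧ (z → not x)) → (x ∨ not y)) → not w): 0 ≤ 0, so result = 1
not (not (((not y → (y ∨ not x)) ∧ (z → not x)) → (x ∨ not y)) → not w): Gödel ¬ of 1 = 0 (operand ≠ 0)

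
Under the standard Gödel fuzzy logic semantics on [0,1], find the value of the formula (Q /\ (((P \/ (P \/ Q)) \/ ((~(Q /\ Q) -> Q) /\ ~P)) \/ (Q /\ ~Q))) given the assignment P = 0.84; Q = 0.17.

(P \/ Q) = max(0.84, 0.17) = 0.84
(P \/ (P \/ Q)) = max(0.84, 0.84) = 0.84
(Q /\ Q) = min(0.17, 0.17) = 0.17
~(Q /\ Q): Gödel ¬ of 0.17 = 0 (operand ≠ 0)
(~(Q /\ Q) -> Q): 0 ≤ 0.17, so result = 1
~P: Gödel ¬ of 0.84 = 0 (operand ≠ 0)
((~(Q /\ Q) -> Q) /\ ~P) = min(1, 0) = 0
((P \/ (P \/ Q)) \/ ((~(Q /\ Q) -> Q) /\ ~P)) = max(0.84, 0) = 0.84
~Q: Gödel ¬ of 0.17 = 0 (operand ≠ 0)
(Q /\ ~Q) = min(0.17, 0) = 0
(((P \/ (P \/ Q)) \/ ((~(Q /\ Q) -> Q) /\ ~P)) \/ (Q /\ ~Q)) = max(0.84, 0) = 0.84
(Q /\ (((P \/ (P \/ Q)) \/ ((~(Q /\ Q) -> Q) /\ ~P)) \/ (Q /\ ~Q))) = min(0.17, 0.84) = 0.17

0.17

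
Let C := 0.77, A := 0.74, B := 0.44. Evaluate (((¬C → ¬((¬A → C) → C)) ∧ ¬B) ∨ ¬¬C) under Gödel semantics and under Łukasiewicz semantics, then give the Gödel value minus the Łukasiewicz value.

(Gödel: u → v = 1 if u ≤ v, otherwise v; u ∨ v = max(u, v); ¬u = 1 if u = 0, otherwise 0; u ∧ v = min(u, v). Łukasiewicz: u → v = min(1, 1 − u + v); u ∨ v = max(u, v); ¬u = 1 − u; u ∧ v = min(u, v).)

Gödel evaluation:
  ¬C: Gödel ¬ of 0.77 = 0 (operand ≠ 0)
  ¬A: Gödel ¬ of 0.74 = 0 (operand ≠ 0)
  (¬A → C): 0 ≤ 0.77, so result = 1
  ((¬A → C) → C): 1 > 0.77, so result = 0.77
  ¬((¬A → C) → C): Gödel ¬ of 0.77 = 0 (operand ≠ 0)
  (¬C → ¬((¬A → C) → C)): 0 ≤ 0, so result = 1
  ¬B: Gödel ¬ of 0.44 = 0 (operand ≠ 0)
  ((¬C → ¬((¬A → C) → C)) ∧ ¬B) = min(1, 0) = 0
  ¬C: Gödel ¬ of 0.77 = 0 (operand ≠ 0)
  ¬¬C: Gödel ¬ of 0 = 1 (operand is 0)
  (((¬C → ¬((¬A → C) → C)) ∧ ¬B) ∨ ¬¬C) = max(0, 1) = 1
  Gödel value = 1
Łukasiewicz evaluation:
  ¬C: Łukasiewicz ¬ gives 1 − 0.77 = 0.23
  ¬A: Łukasiewicz ¬ gives 1 − 0.74 = 0.26
  (¬A → C): min(1, 1 − 0.26 + 0.77) = 1
  ((¬A → C) → C): min(1, 1 − 1 + 0.77) = 0.77
  ¬((¬A → C) → C): Łukasiewicz ¬ gives 1 − 0.77 = 0.23
  (¬C → ¬((¬A → C) → C)): min(1, 1 − 0.23 + 0.23) = 1
  ¬B: Łukasiewicz ¬ gives 1 − 0.44 = 0.56
  ((¬C → ¬((¬A → C) → C)) ∧ ¬B) = min(1, 0.56) = 0.56
  ¬C: Łukasiewicz ¬ gives 1 − 0.77 = 0.23
  ¬¬C: Łukasiewicz ¬ gives 1 − 0.23 = 0.77
  (((¬C → ¬((¬A → C) → C)) ∧ ¬B) ∨ ¬¬C) = max(0.56, 0.77) = 0.77
  Łukasiewicz value = 0.77
Difference: 1 − 0.77 = 0.23

0.23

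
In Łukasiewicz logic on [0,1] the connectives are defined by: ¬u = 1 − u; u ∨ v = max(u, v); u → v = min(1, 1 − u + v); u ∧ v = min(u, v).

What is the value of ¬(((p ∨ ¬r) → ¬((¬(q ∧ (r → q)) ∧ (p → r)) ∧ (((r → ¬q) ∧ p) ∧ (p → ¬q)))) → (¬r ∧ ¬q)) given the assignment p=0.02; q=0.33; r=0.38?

0.38

¬r: Łukasiewicz ¬ gives 1 − 0.38 = 0.62
(p ∨ ¬r) = max(0.02, 0.62) = 0.62
(r → q): min(1, 1 − 0.38 + 0.33) = 0.95
(q ∧ (r → q)) = min(0.33, 0.95) = 0.33
¬(q ∧ (r → q)): Łukasiewicz ¬ gives 1 − 0.33 = 0.67
(p → r): min(1, 1 − 0.02 + 0.38) = 1
(¬(q ∧ (r → q)) ∧ (p → r)) = min(0.67, 1) = 0.67
¬q: Łukasiewicz ¬ gives 1 − 0.33 = 0.67
(r → ¬q): min(1, 1 − 0.38 + 0.67) = 1
((r → ¬q) ∧ p) = min(1, 0.02) = 0.02
¬q: Łukasiewicz ¬ gives 1 − 0.33 = 0.67
(p → ¬q): min(1, 1 − 0.02 + 0.67) = 1
(((r → ¬q) ∧ p) ∧ (p → ¬q)) = min(0.02, 1) = 0.02
((¬(q ∧ (r → q)) ∧ (p → r)) ∧ (((r → ¬q) ∧ p) ∧ (p → ¬q))) = min(0.67, 0.02) = 0.02
¬((¬(q ∧ (r → q)) ∧ (p → r)) ∧ (((r → ¬q) ∧ p) ∧ (p → ¬q))): Łukasiewicz ¬ gives 1 − 0.02 = 0.98
((p ∨ ¬r) → ¬((¬(q ∧ (r → q)) ∧ (p → r)) ∧ (((r → ¬q) ∧ p) ∧ (p → ¬q)))): min(1, 1 − 0.62 + 0.98) = 1
¬r: Łukasiewicz ¬ gives 1 − 0.38 = 0.62
¬q: Łukasiewicz ¬ gives 1 − 0.33 = 0.67
(¬r ∧ ¬q) = min(0.62, 0.67) = 0.62
(((p ∨ ¬r) → ¬((¬(q ∧ (r → q)) ∧ (p → r)) ∧ (((r → ¬q) ∧ p) ∧ (p → ¬q)))) → (¬r ∧ ¬q)): min(1, 1 − 1 + 0.62) = 0.62
¬(((p ∨ ¬r) → ¬((¬(q ∧ (r → q)) ∧ (p → r)) ∧ (((r → ¬q) ∧ p) ∧ (p → ¬q)))) → (¬r ∧ ¬q)): Łukasiewicz ¬ gives 1 − 0.62 = 0.38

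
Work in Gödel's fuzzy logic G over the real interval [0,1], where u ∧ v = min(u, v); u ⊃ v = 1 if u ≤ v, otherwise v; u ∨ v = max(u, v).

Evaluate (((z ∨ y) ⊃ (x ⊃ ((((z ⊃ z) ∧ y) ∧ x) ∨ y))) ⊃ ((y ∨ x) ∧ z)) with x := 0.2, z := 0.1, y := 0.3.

0.10

(z ∨ y) = max(0.1, 0.3) = 0.3
(z ⊃ z): 0.1 ≤ 0.1, so result = 1
((z ⊃ z) ∧ y) = min(1, 0.3) = 0.3
(((z ⊃ z) ∧ y) ∧ x) = min(0.3, 0.2) = 0.2
((((z ⊃ z) ∧ y) ∧ x) ∨ y) = max(0.2, 0.3) = 0.3
(x ⊃ ((((z ⊃ z) ∧ y) ∧ x) ∨ y)): 0.2 ≤ 0.3, so result = 1
((z ∨ y) ⊃ (x ⊃ ((((z ⊃ z) ∧ y) ∧ x) ∨ y))): 0.3 ≤ 1, so result = 1
(y ∨ x) = max(0.3, 0.2) = 0.3
((y ∨ x) ∧ z) = min(0.3, 0.1) = 0.1
(((z ∨ y) ⊃ (x ⊃ ((((z ⊃ z) ∧ y) ∧ x) ∨ y))) ⊃ ((y ∨ x) ∧ z)): 1 > 0.1, so result = 0.1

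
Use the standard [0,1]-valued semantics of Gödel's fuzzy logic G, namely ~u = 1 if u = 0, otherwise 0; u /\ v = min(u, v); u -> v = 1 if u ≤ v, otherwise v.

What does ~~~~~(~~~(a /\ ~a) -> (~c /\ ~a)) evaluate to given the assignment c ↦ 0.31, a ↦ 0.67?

1.00

~a: Gödel ¬ of 0.67 = 0 (operand ≠ 0)
(a /\ ~a) = min(0.67, 0) = 0
~(a /\ ~a): Gödel ¬ of 0 = 1 (operand is 0)
~~(a /\ ~a): Gödel ¬ of 1 = 0 (operand ≠ 0)
~~~(a /\ ~a): Gödel ¬ of 0 = 1 (operand is 0)
~c: Gödel ¬ of 0.31 = 0 (operand ≠ 0)
~a: Gödel ¬ of 0.67 = 0 (operand ≠ 0)
(~c /\ ~a) = min(0, 0) = 0
(~~~(a /\ ~a) -> (~c /\ ~a)): 1 > 0, so result = 0
~(~~~(a /\ ~a) -> (~c /\ ~a)): Gödel ¬ of 0 = 1 (operand is 0)
~~(~~~(a /\ ~a) -> (~c /\ ~a)): Gödel ¬ of 1 = 0 (operand ≠ 0)
~~~(~~~(a /\ ~a) -> (~c /\ ~a)): Gödel ¬ of 0 = 1 (operand is 0)
~~~~(~~~(a /\ ~a) -> (~c /\ ~a)): Gödel ¬ of 1 = 0 (operand ≠ 0)
~~~~~(~~~(a /\ ~a) -> (~c /\ ~a)): Gödel ¬ of 0 = 1 (operand is 0)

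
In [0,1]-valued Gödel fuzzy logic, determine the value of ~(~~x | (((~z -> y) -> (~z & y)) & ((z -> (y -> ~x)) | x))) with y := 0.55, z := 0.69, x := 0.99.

0.00

~x: Gödel ¬ of 0.99 = 0 (operand ≠ 0)
~~x: Gödel ¬ of 0 = 1 (operand is 0)
~z: Gödel ¬ of 0.69 = 0 (operand ≠ 0)
(~z -> y): 0 ≤ 0.55, so result = 1
~z: Gödel ¬ of 0.69 = 0 (operand ≠ 0)
(~z & y) = min(0, 0.55) = 0
((~z -> y) -> (~z & y)): 1 > 0, so result = 0
~x: Gödel ¬ of 0.99 = 0 (operand ≠ 0)
(y -> ~x): 0.55 > 0, so result = 0
(z -> (y -> ~x)): 0.69 > 0, so result = 0
((z -> (y -> ~x)) | x) = max(0, 0.99) = 0.99
(((~z -> y) -> (~z & y)) & ((z -> (y -> ~x)) | x)) = min(0, 0.99) = 0
(~~x | (((~z -> y) -> (~z & y)) & ((z -> (y -> ~x)) | x))) = max(1, 0) = 1
~(~~x | (((~z -> y) -> (~z & y)) & ((z -> (y -> ~x)) | x))): Gödel ¬ of 1 = 0 (operand ≠ 0)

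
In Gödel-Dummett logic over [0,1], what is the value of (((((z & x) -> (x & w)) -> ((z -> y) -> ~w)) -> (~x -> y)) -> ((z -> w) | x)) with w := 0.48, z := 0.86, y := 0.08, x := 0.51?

0.51

(z & x) = min(0.86, 0.51) = 0.51
(x & w) = min(0.51, 0.48) = 0.48
((z & x) -> (x & w)): 0.51 > 0.48, so result = 0.48
(z -> y): 0.86 > 0.08, so result = 0.08
~w: Gödel ¬ of 0.48 = 0 (operand ≠ 0)
((z -> y) -> ~w): 0.08 > 0, so result = 0
(((z & x) -> (x & w)) -> ((z -> y) -> ~w)): 0.48 > 0, so result = 0
~x: Gödel ¬ of 0.51 = 0 (operand ≠ 0)
(~x -> y): 0 ≤ 0.08, so result = 1
((((z & x) -> (x & w)) -> ((z -> y) -> ~w)) -> (~x -> y)): 0 ≤ 1, so result = 1
(z -> w): 0.86 > 0.48, so result = 0.48
((z -> w) | x) = max(0.48, 0.51) = 0.51
(((((z & x) -> (x & w)) -> ((z -> y) -> ~w)) -> (~x -> y)) -> ((z -> w) | x)): 1 > 0.51, so result = 0.51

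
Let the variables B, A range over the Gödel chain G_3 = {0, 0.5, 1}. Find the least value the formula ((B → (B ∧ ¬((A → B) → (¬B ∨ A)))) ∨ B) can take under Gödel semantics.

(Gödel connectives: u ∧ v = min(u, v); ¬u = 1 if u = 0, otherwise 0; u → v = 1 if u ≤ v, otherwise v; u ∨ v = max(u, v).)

0.50

The minimum is attained at B = 0.5, A = 0.5:
  (A → B): 0.5 ≤ 0.5, so result = 1
  ¬B: Gödel ¬ of 0.5 = 0 (operand ≠ 0)
  (¬B ∨ A) = max(0, 0.5) = 0.5
  ((A → B) → (¬B ∨ A)): 1 > 0.5, so result = 0.5
  ¬((A → B) → (¬B ∨ A)): Gödel ¬ of 0.5 = 0 (operand ≠ 0)
  (B ∧ ¬((A → B) → (¬B ∨ A))) = min(0.5, 0) = 0
  (B → (B ∧ ¬((A → B) → (¬B ∨ A)))): 0.5 > 0, so result = 0
  ((B → (B ∧ ¬((A → B) → (¬B ∨ A)))) ∨ B) = max(0, 0.5) = 0.5
Checking all 9 assignments confirms none give a value below 0.50.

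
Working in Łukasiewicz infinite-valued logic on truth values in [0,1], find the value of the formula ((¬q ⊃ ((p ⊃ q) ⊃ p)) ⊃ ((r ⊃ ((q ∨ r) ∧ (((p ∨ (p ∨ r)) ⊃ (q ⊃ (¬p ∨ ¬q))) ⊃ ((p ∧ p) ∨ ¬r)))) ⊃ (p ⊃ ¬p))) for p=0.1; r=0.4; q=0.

1.00

¬q: Łukasiewicz ¬ gives 1 − 0 = 1
(p ⊃ q): min(1, 1 − 0.1 + 0) = 0.9
((p ⊃ q) ⊃ p): min(1, 1 − 0.9 + 0.1) = 0.2
(¬q ⊃ ((p ⊃ q) ⊃ p)): min(1, 1 − 1 + 0.2) = 0.2
(q ∨ r) = max(0, 0.4) = 0.4
(p ∨ r) = max(0.1, 0.4) = 0.4
(p ∨ (p ∨ r)) = max(0.1, 0.4) = 0.4
¬p: Łukasiewicz ¬ gives 1 − 0.1 = 0.9
¬q: Łukasiewicz ¬ gives 1 − 0 = 1
(¬p ∨ ¬q) = max(0.9, 1) = 1
(q ⊃ (¬p ∨ ¬q)): min(1, 1 − 0 + 1) = 1
((p ∨ (p ∨ r)) ⊃ (q ⊃ (¬p ∨ ¬q))): min(1, 1 − 0.4 + 1) = 1
(p ∧ p) = min(0.1, 0.1) = 0.1
¬r: Łukasiewicz ¬ gives 1 − 0.4 = 0.6
((p ∧ p) ∨ ¬r) = max(0.1, 0.6) = 0.6
(((p ∨ (p ∨ r)) ⊃ (q ⊃ (¬p ∨ ¬q))) ⊃ ((p ∧ p) ∨ ¬r)): min(1, 1 − 1 + 0.6) = 0.6
((q ∨ r) ∧ (((p ∨ (p ∨ r)) ⊃ (q ⊃ (¬p ∨ ¬q))) ⊃ ((p ∧ p) ∨ ¬r))) = min(0.4, 0.6) = 0.4
(r ⊃ ((q ∨ r) ∧ (((p ∨ (p ∨ r)) ⊃ (q ⊃ (¬p ∨ ¬q))) ⊃ ((p ∧ p) ∨ ¬r)))): min(1, 1 − 0.4 + 0.4) = 1
¬p: Łukasiewicz ¬ gives 1 − 0.1 = 0.9
(p ⊃ ¬p): min(1, 1 − 0.1 + 0.9) = 1
((r ⊃ ((q ∨ r) ∧ (((p ∨ (p ∨ r)) ⊃ (q ⊃ (¬p ∨ ¬q))) ⊃ ((p ∧ p) ∨ ¬r)))) ⊃ (p ⊃ ¬p)): min(1, 1 − 1 + 1) = 1
((¬q ⊃ ((p ⊃ q) ⊃ p)) ⊃ ((r ⊃ ((q ∨ r) ∧ (((p ∨ (p ∨ r)) ⊃ (q ⊃ (¬p ∨ ¬q))) ⊃ ((p ∧ p) ∨ ¬r)))) ⊃ (p ⊃ ¬p))): min(1, 1 − 0.2 + 1) = 1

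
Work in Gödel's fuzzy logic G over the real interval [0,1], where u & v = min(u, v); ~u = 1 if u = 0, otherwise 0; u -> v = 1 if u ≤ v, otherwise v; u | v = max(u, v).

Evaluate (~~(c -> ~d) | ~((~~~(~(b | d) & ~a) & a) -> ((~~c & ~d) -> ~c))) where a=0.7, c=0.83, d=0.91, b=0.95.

~d: Gödel ¬ of 0.91 = 0 (operand ≠ 0)
(c -> ~d): 0.83 > 0, so result = 0
~(c -> ~d): Gödel ¬ of 0 = 1 (operand is 0)
~~(c -> ~d): Gödel ¬ of 1 = 0 (operand ≠ 0)
(b | d) = max(0.95, 0.91) = 0.95
~(b | d): Gödel ¬ of 0.95 = 0 (operand ≠ 0)
~a: Gödel ¬ of 0.7 = 0 (operand ≠ 0)
(~(b | d) & ~a) = min(0, 0) = 0
~(~(b | d) & ~a): Gödel ¬ of 0 = 1 (operand is 0)
~~(~(b | d) & ~a): Gödel ¬ of 1 = 0 (operand ≠ 0)
~~~(~(b | d) & ~a): Gödel ¬ of 0 = 1 (operand is 0)
(~~~(~(b | d) & ~a) & a) = min(1, 0.7) = 0.7
~c: Gödel ¬ of 0.83 = 0 (operand ≠ 0)
~~c: Gödel ¬ of 0 = 1 (operand is 0)
~d: Gödel ¬ of 0.91 = 0 (operand ≠ 0)
(~~c & ~d) = min(1, 0) = 0
~c: Gödel ¬ of 0.83 = 0 (operand ≠ 0)
((~~c & ~d) -> ~c): 0 ≤ 0, so result = 1
((~~~(~(b | d) & ~a) & a) -> ((~~c & ~d) -> ~c)): 0.7 ≤ 1, so result = 1
~((~~~(~(b | d) & ~a) & a) -> ((~~c & ~d) -> ~c)): Gödel ¬ of 1 = 0 (operand ≠ 0)
(~~(c -> ~d) | ~((~~~(~(b | d) & ~a) & a) -> ((~~c & ~d) -> ~c))) = max(0, 0) = 0

0.00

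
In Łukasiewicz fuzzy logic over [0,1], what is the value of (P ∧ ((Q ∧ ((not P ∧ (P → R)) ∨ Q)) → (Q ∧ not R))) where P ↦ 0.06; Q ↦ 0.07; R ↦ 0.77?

not P: Łukasiewicz ¬ gives 1 − 0.06 = 0.94
(P → R): min(1, 1 − 0.06 + 0.77) = 1
(not P ∧ (P → R)) = min(0.94, 1) = 0.94
((not P ∧ (P → R)) ∨ Q) = max(0.94, 0.07) = 0.94
(Q ∧ ((not P ∧ (P → R)) ∨ Q)) = min(0.07, 0.94) = 0.07
not R: Łukasiewicz ¬ gives 1 − 0.77 = 0.23
(Q ∧ not R) = min(0.07, 0.23) = 0.07
((Q ∧ ((not P ∧ (P → R)) ∨ Q)) → (Q ∧ not R)): min(1, 1 − 0.07 + 0.07) = 1
(P ∧ ((Q ∧ ((not P ∧ (P → R)) ∨ Q)) → (Q ∧ not R))) = min(0.06, 1) = 0.06

0.06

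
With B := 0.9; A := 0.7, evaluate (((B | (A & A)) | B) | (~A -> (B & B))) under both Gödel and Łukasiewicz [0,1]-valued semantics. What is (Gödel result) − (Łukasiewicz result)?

Gödel evaluation:
  (A & A) = min(0.7, 0.7) = 0.7
  (B | (A & A)) = max(0.9, 0.7) = 0.9
  ((B | (A & A)) | B) = max(0.9, 0.9) = 0.9
  ~A: Gödel ¬ of 0.7 = 0 (operand ≠ 0)
  (B & B) = min(0.9, 0.9) = 0.9
  (~A -> (B & B)): 0 ≤ 0.9, so result = 1
  (((B | (A & A)) | B) | (~A -> (B & B))) = max(0.9, 1) = 1
  Gödel value = 1
Łukasiewicz evaluation:
  (A & A) = min(0.7, 0.7) = 0.7
  (B | (A & A)) = max(0.9, 0.7) = 0.9
  ((B | (A & A)) | B) = max(0.9, 0.9) = 0.9
  ~A: Łukasiewicz ¬ gives 1 − 0.7 = 0.3
  (B & B) = min(0.9, 0.9) = 0.9
  (~A -> (B & B)): min(1, 1 − 0.3 + 0.9) = 1
  (((B | (A & A)) | B) | (~A -> (B & B))) = max(0.9, 1) = 1
  Łukasiewicz value = 1
Difference: 1 − 1 = 0.00

0.00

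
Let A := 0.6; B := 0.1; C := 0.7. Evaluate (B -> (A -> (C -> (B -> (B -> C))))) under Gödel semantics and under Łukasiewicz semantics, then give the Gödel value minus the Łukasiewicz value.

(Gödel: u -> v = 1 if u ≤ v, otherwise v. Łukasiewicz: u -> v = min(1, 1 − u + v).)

0.00

Gödel evaluation:
  (B -> C): 0.1 ≤ 0.7, so result = 1
  (B -> (B -> C)): 0.1 ≤ 1, so result = 1
  (C -> (B -> (B -> C))): 0.7 ≤ 1, so result = 1
  (A -> (C -> (B -> (B -> C)))): 0.6 ≤ 1, so result = 1
  (B -> (A -> (C -> (B -> (B -> C))))): 0.1 ≤ 1, so result = 1
  Gödel value = 1
Łukasiewicz evaluation:
  (B -> C): min(1, 1 − 0.1 + 0.7) = 1
  (B -> (B -> C)): min(1, 1 − 0.1 + 1) = 1
  (C -> (B -> (B -> C))): min(1, 1 − 0.7 + 1) = 1
  (A -> (C -> (B -> (B -> C)))): min(1, 1 − 0.6 + 1) = 1
  (B -> (A -> (C -> (B -> (B -> C))))): min(1, 1 − 0.1 + 1) = 1
  Łukasiewicz value = 1
Difference: 1 − 1 = 0.00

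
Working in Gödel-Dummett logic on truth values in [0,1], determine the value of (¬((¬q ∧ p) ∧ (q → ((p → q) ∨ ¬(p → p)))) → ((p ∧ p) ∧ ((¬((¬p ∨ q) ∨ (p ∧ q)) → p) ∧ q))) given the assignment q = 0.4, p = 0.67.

0.40

¬q: Gödel ¬ of 0.4 = 0 (operand ≠ 0)
(¬q ∧ p) = min(0, 0.67) = 0
(p → q): 0.67 > 0.4, so result = 0.4
(p → p): 0.67 ≤ 0.67, so result = 1
¬(p → p): Gödel ¬ of 1 = 0 (operand ≠ 0)
((p → q) ∨ ¬(p → p)) = max(0.4, 0) = 0.4
(q → ((p → q) ∨ ¬(p → p))): 0.4 ≤ 0.4, so result = 1
((¬q ∧ p) ∧ (q → ((p → q) ∨ ¬(p → p)))) = min(0, 1) = 0
¬((¬q ∧ p) ∧ (q → ((p → q) ∨ ¬(p → p)))): Gödel ¬ of 0 = 1 (operand is 0)
(p ∧ p) = min(0.67, 0.67) = 0.67
¬p: Gödel ¬ of 0.67 = 0 (operand ≠ 0)
(¬p ∨ q) = max(0, 0.4) = 0.4
(p ∧ q) = min(0.67, 0.4) = 0.4
((¬p ∨ q) ∨ (p ∧ q)) = max(0.4, 0.4) = 0.4
¬((¬p ∨ q) ∨ (p ∧ q)): Gödel ¬ of 0.4 = 0 (operand ≠ 0)
(¬((¬p ∨ q) ∨ (p ∧ q)) → p): 0 ≤ 0.67, so result = 1
((¬((¬p ∨ q) ∨ (p ∧ q)) → p) ∧ q) = min(1, 0.4) = 0.4
((p ∧ p) ∧ ((¬((¬p ∨ q) ∨ (p ∧ q)) → p) ∧ q)) = min(0.67, 0.4) = 0.4
(¬((¬q ∧ p) ∧ (q → ((p → q) ∨ ¬(p → p)))) → ((p ∧ p) ∧ ((¬((¬p ∨ q) ∨ (p ∧ q)) → p) ∧ q))): 1 > 0.4, so result = 0.4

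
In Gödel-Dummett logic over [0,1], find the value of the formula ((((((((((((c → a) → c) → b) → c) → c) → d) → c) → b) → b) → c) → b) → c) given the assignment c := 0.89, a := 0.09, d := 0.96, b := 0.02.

1.00

(c → a): 0.89 > 0.09, so result = 0.09
((c → a) → c): 0.09 ≤ 0.89, so result = 1
(((c → a) → c) → b): 1 > 0.02, so result = 0.02
((((c → a) → c) → b) → c): 0.02 ≤ 0.89, so result = 1
(((((c → a) → c) → b) → c) → c): 1 > 0.89, so result = 0.89
((((((c → a) → c) → b) → c) → c) → d): 0.89 ≤ 0.96, so result = 1
(((((((c → a) → c) → b) → c) → c) → d) → c): 1 > 0.89, so result = 0.89
((((((((c → a) → c) → b) → c) → c) → d) → c) → b): 0.89 > 0.02, so result = 0.02
(((((((((c → a) → c) → b) → c) → c) → d) → c) → b) → b): 0.02 ≤ 0.02, so result = 1
((((((((((c → a) → c) → b) → c) → c) → d) → c) → b) → b) → c): 1 > 0.89, so result = 0.89
(((((((((((c → a) → c) → b) → c) → c) → d) → c) → b) → b) → c) → b): 0.89 > 0.02, so result = 0.02
((((((((((((c → a) → c) → b) → c) → c) → d) → c) → b) → b) → c) → b) → c): 0.02 ≤ 0.89, so result = 1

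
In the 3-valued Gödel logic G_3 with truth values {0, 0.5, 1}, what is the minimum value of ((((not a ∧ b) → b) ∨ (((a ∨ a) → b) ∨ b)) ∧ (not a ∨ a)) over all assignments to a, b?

The minimum is attained at a = 0.5, b = 0:
  not a: Gödel ¬ of 0.5 = 0 (operand ≠ 0)
  (not a ∧ b) = min(0, 0) = 0
  ((not a ∧ b) → b): 0 ≤ 0, so result = 1
  (a ∨ a) = max(0.5, 0.5) = 0.5
  ((a ∨ a) → b): 0.5 > 0, so result = 0
  (((a ∨ a) → b) ∨ b) = max(0, 0) = 0
  (((not a ∧ b) → b) ∨ (((a ∨ a) → b) ∨ b)) = max(1, 0) = 1
  not a: Gödel ¬ of 0.5 = 0 (operand ≠ 0)
  (not a ∨ a) = max(0, 0.5) = 0.5
  ((((not a ∧ b) → b) ∨ (((a ∨ a) → b) ∨ b)) ∧ (not a ∨ a)) = min(1, 0.5) = 0.5
Checking all 9 assignments confirms none give a value below 0.50.

0.50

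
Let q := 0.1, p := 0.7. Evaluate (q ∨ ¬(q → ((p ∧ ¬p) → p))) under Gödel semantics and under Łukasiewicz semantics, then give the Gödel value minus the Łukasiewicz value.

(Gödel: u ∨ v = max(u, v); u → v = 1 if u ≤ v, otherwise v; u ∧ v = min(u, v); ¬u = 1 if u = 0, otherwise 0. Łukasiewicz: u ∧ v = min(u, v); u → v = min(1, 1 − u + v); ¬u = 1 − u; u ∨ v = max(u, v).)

0.00

Gödel evaluation:
  ¬p: Gödel ¬ of 0.7 = 0 (operand ≠ 0)
  (p ∧ ¬p) = min(0.7, 0) = 0
  ((p ∧ ¬p) → p): 0 ≤ 0.7, so result = 1
  (q → ((p ∧ ¬p) → p)): 0.1 ≤ 1, so result = 1
  ¬(q → ((p ∧ ¬p) → p)): Gödel ¬ of 1 = 0 (operand ≠ 0)
  (q ∨ ¬(q → ((p ∧ ¬p) → p))) = max(0.1, 0) = 0.1
  Gödel value = 0.1
Łukasiewicz evaluation:
  ¬p: Łukasiewicz ¬ gives 1 − 0.7 = 0.3
  (p ∧ ¬p) = min(0.7, 0.3) = 0.3
  ((p ∧ ¬p) → p): min(1, 1 − 0.3 + 0.7) = 1
  (q → ((p ∧ ¬p) → p)): min(1, 1 − 0.1 + 1) = 1
  ¬(q → ((p ∧ ¬p) → p)): Łukasiewicz ¬ gives 1 − 1 = 0
  (q ∨ ¬(q → ((p ∧ ¬p) → p))) = max(0.1, 0) = 0.1
  Łukasiewicz value = 0.1
Difference: 0.1 − 0.1 = 0.00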